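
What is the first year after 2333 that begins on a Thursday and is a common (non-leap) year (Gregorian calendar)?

2342

Jan 1 advances by 2 weekdays after a leap year and by 1 after a common year.
2333: Jan 1 is Sunday.
2334: Monday
2335: Tuesday
2336: Wednesday (leap)
2337: Friday
2338: Saturday
2339: Sunday
2340: Monday (leap)
2341: Wednesday
2342: Thursday
2342 begins on a Thursday and is a common year.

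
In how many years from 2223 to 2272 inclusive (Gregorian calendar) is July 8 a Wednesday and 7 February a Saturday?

5

Check each year's weekday for July 8 and 7 February:
  2223: Tue/Fri  2224: Thu/Sat  2225: Fri/Mon  2226: Sat/Tue  2227: Sun/Wed  2228: Tue/Thu  2229: Wed/Sat ✓  2230: Thu/Sun  2231: Fri/Mon  2232: Sun/Tue  2233: Mon/Thu  2234: Tue/Fri  2235: Wed/Sat ✓  2236: Fri/Sun  …(22 more)…  2259: Fri/Mon  2260: Sun/Tue  2261: Mon/Thu  2262: Tue/Fri  2263: Wed/Sat ✓  2264: Fri/Sun  2265: Sat/Tue  2266: Sun/Wed  2267: Mon/Thu  2268: Wed/Fri  2269: Thu/Sun  2270: Fri/Mon  2271: Sat/Tue  2272: Mon/Wed
Both conditions hold in: 2229, 2235, 2246, 2257, 2263 — 5.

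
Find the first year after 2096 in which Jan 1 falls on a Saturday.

2101

Jan 1 advances by 2 weekdays after a leap year and by 1 after a common year.
2096: Jan 1 is Sunday (leap).
2097: Tuesday
2098: Wednesday
2099: Thursday
2100: Friday
2101: Saturday
2101 begins on a Saturday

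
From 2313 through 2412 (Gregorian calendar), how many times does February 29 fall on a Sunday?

Leap years in 2313–2412: 25 of them.
Feb 29 weekday advances by 5 (mod 7) from one leap year to the next four years later (or differs when a century non-leap intervenes).
Leap-day weekdays: 2316:Tue 2320:Sun✓ 2324:Fri 2328:Wed 2332:Mon 2336:Sat 2340:Thu 2344:Tue 2348:Sun✓ 2352:Fri 2356:Wed 2360:Mon 2364:Sat 2368:Thu 2372:Tue 2376:Sun✓ 2380:Fri 2384:Wed 2388:Mon 2392:Sat 2396:Thu 2400:Tue 2404:Sun✓ 2408:Fri 2412:Wed
Sunday: 2320, 2348, 2376, 2404 → 4.

4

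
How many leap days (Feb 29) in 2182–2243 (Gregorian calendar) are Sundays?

2

Leap years in 2182–2243: 14 of them.
Feb 29 weekday advances by 5 (mod 7) from one leap year to the next four years later (or differs when a century non-leap intervenes).
Leap-day weekdays: 2184:Sun✓ 2188:Fri 2192:Wed 2196:Mon 2204:Wed 2208:Mon 2212:Sat 2216:Thu 2220:Tue 2224:Sun✓ 2228:Fri 2232:Wed 2236:Mon 2240:Sat
Sunday: 2184, 2224 → 2.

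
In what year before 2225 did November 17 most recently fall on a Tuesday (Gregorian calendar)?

2218

From one year to the next, a fixed date's weekday advances by 1, or by 2 when a Feb 29 lies between the two dates.
2225: November 17 is Thursday.
2224: Wednesday (−1)
2223: Monday (−2)
2222: Sunday (−1)
2221: Saturday (−1)
2220: Friday (−1)
2219: Wednesday (−2)
2218: Tuesday (−1)
November 17 falls on a Tuesday in 2218.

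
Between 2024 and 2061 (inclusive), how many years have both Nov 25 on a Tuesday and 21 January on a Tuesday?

Check each year's weekday for Nov 25 and 21 January:
  2024: Mon/Sun  2025: Tue/Tue ✓  2026: Wed/Wed  2027: Thu/Thu  2028: Sat/Fri  2029: Sun/Sun  2030: Mon/Mon  2031: Tue/Tue ✓  2032: Thu/Wed  2033: Fri/Fri  2034: Sat/Sat  2035: Sun/Sun  2036: Tue/Mon  2037: Wed/Wed  …(10 more)…  2048: Wed/Tue  2049: Thu/Thu  2050: Fri/Fri  2051: Sat/Sat  2052: Mon/Sun  2053: Tue/Tue ✓  2054: Wed/Wed  2055: Thu/Thu  2056: Sat/Fri  2057: Sun/Sun  2058: Mon/Mon  2059: Tue/Tue ✓  2060: Thu/Wed  2061: Fri/Fri
Both conditions hold in: 2025, 2031, 2042, 2053, 2059 — 5.

5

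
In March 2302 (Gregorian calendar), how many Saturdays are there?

5

March 2302 has 31 days and begins on Saturday.
The first Saturday is March 1.
Saturdays fall on 1, 8, 15, 22, 29 — that's 5.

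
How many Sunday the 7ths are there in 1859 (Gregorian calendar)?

Check the 7th of each month of 1859: Jan 7: Fri, Feb 7: Mon, Mar 7: Mon, Apr 7: Thu, May 7: Sat, Jun 7: Tue, Jul 7: Thu, Aug 7: Sun, Sep 7: Wed, Oct 7: Fri, Nov 7: Mon, Dec 7: Wed.
Sunday occurs in August — 1 month.

1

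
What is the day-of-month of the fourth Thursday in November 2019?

November 1, 2019 is a Friday, so the first Thursday is the 7th.
The fourth Thursday is 7 + 21 = 28.

28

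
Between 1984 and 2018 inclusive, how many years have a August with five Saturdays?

15

August has 31 days; it has five Saturdays when Saturday falls among the first (month-length − 28) days — i.e. when August 1 is one of Saturday/Friday/Thursday.
August 1 by year: 1984:Wed 1985:Thu✓ 1986:Fri✓ 1987:Sat✓ 1988:Mon 1989:Tue 1990:Wed 1991:Thu✓ 1992:Sat✓ 1993:Sun 1994:Mon 1995:Tue 1996:Thu✓ 1997:Fri✓ 1998:Sat✓ …(5 more)… 2004:Sun 2005:Mon 2006:Tue 2007:Wed 2008:Fri✓ 2009:Sat✓ 2010:Sun 2011:Mon 2012:Wed 2013:Thu✓ 2014:Fri✓ 2015:Sat✓ 2016:Mon 2017:Tue 2018:Wed
Years with five Saturdays: 1985, 1986, 1987, 1991, 1992, 1996, 1997, 1998, 2002, 2003, 2008, 2009, 2013, 2014, 2015 → 15.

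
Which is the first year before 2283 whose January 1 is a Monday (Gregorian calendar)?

Jan 1 advances by 2 weekdays after a leap year and by 1 after a common year.
2283: Jan 1 is Monday.
2282: Sunday
2281: Saturday
2280: Thursday (leap)
2279: Wednesday
2278: Tuesday
2277: Monday
2277 begins on a Monday

2277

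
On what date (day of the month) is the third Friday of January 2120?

January 1, 2120 is a Monday, so the first Friday is the 5th.
The third Friday is 5 + 14 = 19.

19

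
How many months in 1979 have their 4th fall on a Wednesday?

2

Check the 4th of each month of 1979: Jan 4: Thu, Feb 4: Sun, Mar 4: Sun, Apr 4: Wed, May 4: Fri, Jun 4: Mon, Jul 4: Wed, Aug 4: Sat, Sep 4: Tue, Oct 4: Thu, Nov 4: Sun, Dec 4: Tue.
Wednesday occurs in April, July — 2 months.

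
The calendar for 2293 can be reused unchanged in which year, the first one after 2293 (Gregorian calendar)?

2299

Two years share a calendar iff Jan 1 falls on the same weekday and both are leap or both are common. 2293: Jan 1 is Sunday, common year.
2294: Jan 1 Monday, common
2295: Jan 1 Tuesday, common
2296: Jan 1 Wednesday, leap
2297: Jan 1 Friday, common
2298: Jan 1 Saturday, common
2299: Jan 1 Sunday, common
2299 matches on both conditions.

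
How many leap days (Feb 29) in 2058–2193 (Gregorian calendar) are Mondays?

Leap years in 2058–2193: 33 of them.
Feb 29 weekday advances by 5 (mod 7) from one leap year to the next four years later (or differs when a century non-leap intervenes).
Leap-day weekdays: 2060:Sun 2064:Fri 2068:Wed 2072:Mon✓ 2076:Sat 2080:Thu 2084:Tue 2088:Sun 2092:Fri 2096:Wed 2104:Fri 2108:Wed 2112:Mon✓ …(7 more)… 2144:Sat 2148:Thu 2152:Tue 2156:Sun 2160:Fri 2164:Wed 2168:Mon✓ 2172:Sat 2176:Thu 2180:Tue 2184:Sun 2188:Fri 2192:Wed
Monday: 2072, 2112, 2140, 2168 → 4.

4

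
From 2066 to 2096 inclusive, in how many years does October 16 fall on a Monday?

Track October 16's weekday year by year (advancing +1, or +2 across a Feb 29):
  2066: Sat  2067: Sun (+1)  2068: Tue (+2)  2069: Wed (+1)  2070: Thu (+1)
  2071: Fri (+1)  2072: Sun (+2)  2073: Mon (+1) ✓  2074: Tue (+1)  2075: Wed (+1)
  2076: Fri (+2)  2077: Sat (+1)  2078: Sun (+1)  2079: Mon (+1) ✓  … (3 more years) …
  2083: Sat (+1)  2084: Mon (+2) ✓  2085: Tue (+1)  2086: Wed (+1)  2087: Thu (+1)
  2088: Sat (+2)  2089: Sun (+1)  2090: Mon (+1) ✓  2091: Tue (+1)  2092: Thu (+2)
  2093: Fri (+1)  2094: Sat (+1)  2095: Sun (+1)  2096: Tue (+2)
Monday years: 2073, 2079, 2084, 2090 — 4 in total.

4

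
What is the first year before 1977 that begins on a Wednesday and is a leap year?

Jan 1 advances by 2 weekdays after a leap year and by 1 after a common year.
1977: Jan 1 is Saturday.
1976: Thursday (leap)
1975: Wednesday
1974: Tuesday
1973: Monday
1972: Saturday (leap)
1971: Friday
1970: Thursday
1969: Wednesday
1968: Monday (leap)
1967: Sunday
1966: Saturday
1965: Friday
1964: Wednesday (leap)
1964 begins on a Wednesday and is a leap year.

1964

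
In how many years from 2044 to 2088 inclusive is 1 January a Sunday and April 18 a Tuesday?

Check each year's weekday for 1 January and April 18:
  2044: Fri/Mon  2045: Sun/Tue ✓  2046: Mon/Wed  2047: Tue/Thu  2048: Wed/Sat  2049: Fri/Sun  2050: Sat/Mon  2051: Sun/Tue ✓  2052: Mon/Thu  2053: Wed/Fri  2054: Thu/Sat  2055: Fri/Sun  2056: Sat/Tue  2057: Mon/Wed  …(17 more)…  2075: Tue/Thu  2076: Wed/Sat  2077: Fri/Sun  2078: Sat/Mon  2079: Sun/Tue ✓  2080: Mon/Thu  2081: Wed/Fri  2082: Thu/Sat  2083: Fri/Sun  2084: Sat/Tue  2085: Mon/Wed  2086: Tue/Thu  2087: Wed/Fri  2088: Thu/Sun
Both conditions hold in: 2045, 2051, 2062, 2073, 2079 — 5.

5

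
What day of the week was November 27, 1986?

January 1, 1986 is a Wednesday.
November 27 is day 331 of the year, i.e. 330 days after Jan 1.
330 mod 7 = 1, so advance 1 weekday from Wednesday: Thursday.

Thursday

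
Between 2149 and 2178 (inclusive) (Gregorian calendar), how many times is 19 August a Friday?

Track 19 August's weekday year by year (advancing +1, or +2 across a Feb 29):
  2149: Tue  2150: Wed (+1)  2151: Thu (+1)  2152: Sat (+2)  2153: Sun (+1)
  2154: Mon (+1)  2155: Tue (+1)  2156: Thu (+2)  2157: Fri (+1) ✓  2158: Sat (+1)
  2159: Sun (+1)  2160: Tue (+2)  2161: Wed (+1)  2162: Thu (+1)  2163: Fri (+1) ✓
  2164: Sun (+2)  2165: Mon (+1)  2166: Tue (+1)  2167: Wed (+1)  2168: Fri (+2) ✓
  2169: Sat (+1)  2170: Sun (+1)  2171: Mon (+1)  2172: Wed (+2)  2173: Thu (+1)
  2174: Fri (+1) ✓  2175: Sat (+1)  2176: Mon (+2)  2177: Tue (+1)  2178: Wed (+1)
Friday years: 2157, 2163, 2168, 2174 — 4 in total.

4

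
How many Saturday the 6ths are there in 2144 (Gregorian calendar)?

1

Check the 6th of each month of 2144: Jan 6: Mon, Feb 6: Thu, Mar 6: Fri, Apr 6: Mon, May 6: Wed, Jun 6: Sat, Jul 6: Mon, Aug 6: Thu, Sep 6: Sun, Oct 6: Tue, Nov 6: Fri, Dec 6: Sun.
Saturday occurs in June — 1 month.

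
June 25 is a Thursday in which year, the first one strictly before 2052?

2048

From one year to the next, a fixed date's weekday advances by 1, or by 2 when a Feb 29 lies between the two dates.
2052: June 25 is Tuesday.
2051: Sunday (−2)
2050: Saturday (−1)
2049: Friday (−1)
2048: Thursday (−1)
June 25 falls on a Thursday in 2048.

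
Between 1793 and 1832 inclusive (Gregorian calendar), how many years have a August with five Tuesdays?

August has 31 days; it has five Tuesdays when Tuesday falls among the first (month-length − 28) days — i.e. when August 1 is one of Tuesday/Monday/Sunday.
August 1 by year: 1793:Thu 1794:Fri 1795:Sat 1796:Mon✓ 1797:Tue✓ 1798:Wed 1799:Thu 1800:Fri 1801:Sat 1802:Sun✓ 1803:Mon✓ 1804:Wed 1805:Thu 1806:Fri 1807:Sat …(10 more)… 1818:Sat 1819:Sun✓ 1820:Tue✓ 1821:Wed 1822:Thu 1823:Fri 1824:Sun✓ 1825:Mon✓ 1826:Tue✓ 1827:Wed 1828:Fri 1829:Sat 1830:Sun✓ 1831:Mon✓ 1832:Wed
Years with five Tuesdays: 1796, 1797, 1802, 1803, 1808, 1809, 1813, 1814, 1815, 1819, 1820, 1824, 1825, 1826, 1830, 1831 → 16.

16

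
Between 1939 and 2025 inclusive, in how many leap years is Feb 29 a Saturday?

Leap years in 1939–2025: 22 of them.
Feb 29 weekday advances by 5 (mod 7) from one leap year to the next four years later (or differs when a century non-leap intervenes).
Leap-day weekdays: 1940:Thu 1944:Tue 1948:Sun 1952:Fri 1956:Wed 1960:Mon 1964:Sat✓ 1968:Thu 1972:Tue 1976:Sun 1980:Fri 1984:Wed 1988:Mon 1992:Sat✓ 1996:Thu 2000:Tue 2004:Sun 2008:Fri 2012:Wed 2016:Mon 2020:Sat✓ 2024:Thu
Saturday: 1964, 1992, 2020 → 3.

3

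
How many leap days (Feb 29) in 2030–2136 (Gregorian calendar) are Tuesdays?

Leap years in 2030–2136: 26 of them.
Feb 29 weekday advances by 5 (mod 7) from one leap year to the next four years later (or differs when a century non-leap intervenes).
Leap-day weekdays: 2032:Sun 2036:Fri 2040:Wed 2044:Mon 2048:Sat 2052:Thu 2056:Tue✓ 2060:Sun 2064:Fri 2068:Wed 2072:Mon 2076:Sat 2080:Thu 2084:Tue✓ 2088:Sun 2092:Fri 2096:Wed 2104:Fri 2108:Wed 2112:Mon 2116:Sat 2120:Thu 2124:Tue✓ 2128:Sun 2132:Fri 2136:Wed
Tuesday: 2056, 2084, 2124 → 3.

3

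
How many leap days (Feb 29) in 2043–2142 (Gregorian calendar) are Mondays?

Leap years in 2043–2142: 24 of them.
Feb 29 weekday advances by 5 (mod 7) from one leap year to the next four years later (or differs when a century non-leap intervenes).
Leap-day weekdays: 2044:Mon✓ 2048:Sat 2052:Thu 2056:Tue 2060:Sun 2064:Fri 2068:Wed 2072:Mon✓ 2076:Sat 2080:Thu 2084:Tue 2088:Sun 2092:Fri 2096:Wed 2104:Fri 2108:Wed 2112:Mon✓ 2116:Sat 2120:Thu 2124:Tue 2128:Sun 2132:Fri 2136:Wed 2140:Mon✓
Monday: 2044, 2072, 2112, 2140 → 4.

4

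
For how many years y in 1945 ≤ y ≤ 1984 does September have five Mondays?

September has 30 days; it has five Mondays when Monday falls among the first (month-length − 28) days — i.e. when September 1 is one of Monday/Sunday.
September 1 by year: 1945:Sat 1946:Sun✓ 1947:Mon✓ 1948:Wed 1949:Thu 1950:Fri 1951:Sat 1952:Mon✓ 1953:Tue 1954:Wed 1955:Thu 1956:Sat 1957:Sun✓ 1958:Mon✓ 1959:Tue …(10 more)… 1970:Tue 1971:Wed 1972:Fri 1973:Sat 1974:Sun✓ 1975:Mon✓ 1976:Wed 1977:Thu 1978:Fri 1979:Sat 1980:Mon✓ 1981:Tue 1982:Wed 1983:Thu 1984:Sat
Years with five Mondays: 1946, 1947, 1952, 1957, 1958, 1963, 1968, 1969, 1974, 1975, 1980 → 11.

11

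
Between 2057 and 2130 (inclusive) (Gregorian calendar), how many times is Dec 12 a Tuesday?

Track Dec 12's weekday year by year (advancing +1, or +2 across a Feb 29):
  2057: Wed  2058: Thu (+1)  2059: Fri (+1)  2060: Sun (+2)  2061: Mon (+1)
  2062: Tue (+1) ✓  2063: Wed (+1)  2064: Fri (+2)  2065: Sat (+1)  2066: Sun (+1)
  2067: Mon (+1)  2068: Wed (+2)  2069: Thu (+1)  2070: Fri (+1)  … (46 more years) …
  2117: Sun (+1)  2118: Mon (+1)  2119: Tue (+1) ✓  2120: Thu (+2)  2121: Fri (+1)
  2122: Sat (+1)  2123: Sun (+1)  2124: Tue (+2) ✓  2125: Wed (+1)  2126: Thu (+1)
  2127: Fri (+1)  2128: Sun (+2)  2129: Mon (+1)  2130: Tue (+1) ✓
Tuesday years: 2062, 2073, 2079, 2084, 2090, 2102, 2113, 2119, 2124, 2130 — 10 in total.

10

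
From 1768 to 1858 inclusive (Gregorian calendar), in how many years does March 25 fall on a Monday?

Track March 25's weekday year by year (advancing +1, or +2 across a Feb 29):
  1768: Fri  1769: Sat (+1)  1770: Sun (+1)  1771: Mon (+1) ✓  1772: Wed (+2)
  1773: Thu (+1)  1774: Fri (+1)  1775: Sat (+1)  1776: Mon (+2) ✓  1777: Tue (+1)
  1778: Wed (+1)  1779: Thu (+1)  1780: Sat (+2)  1781: Sun (+1)  … (63 more years) …
  1845: Tue (+1)  1846: Wed (+1)  1847: Thu (+1)  1848: Sat (+2)  1849: Sun (+1)
  1850: Mon (+1) ✓  1851: Tue (+1)  1852: Thu (+2)  1853: Fri (+1)  1854: Sat (+1)
  1855: Sun (+1)  1856: Tue (+2)  1857: Wed (+1)  1858: Thu (+1)
Monday years: 1771, 1776, 1782, 1793, 1799, 1805, 1811, 1816, 1822, 1833, 1839, 1844, 1850 — 13 in total.

13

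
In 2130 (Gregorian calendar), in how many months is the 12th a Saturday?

1

Check the 12th of each month of 2130: Jan 12: Thu, Feb 12: Sun, Mar 12: Sun, Apr 12: Wed, May 12: Fri, Jun 12: Mon, Jul 12: Wed, Aug 12: Sat, Sep 12: Tue, Oct 12: Thu, Nov 12: Sun, Dec 12: Tue.
Saturday occurs in August — 1 month.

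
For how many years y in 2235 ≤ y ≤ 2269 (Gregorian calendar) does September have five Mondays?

September has 30 days; it has five Mondays when Monday falls among the first (month-length − 28) days — i.e. when September 1 is one of Monday/Sunday.
September 1 by year: 2235:Tue 2236:Thu 2237:Fri 2238:Sat 2239:Sun✓ 2240:Tue 2241:Wed 2242:Thu 2243:Fri 2244:Sun✓ 2245:Mon✓ 2246:Tue 2247:Wed 2248:Fri 2249:Sat …(5 more)… 2255:Sat 2256:Mon✓ 2257:Tue 2258:Wed 2259:Thu 2260:Sat 2261:Sun✓ 2262:Mon✓ 2263:Tue 2264:Thu 2265:Fri 2266:Sat 2267:Sun✓ 2268:Tue 2269:Wed
Years with five Mondays: 2239, 2244, 2245, 2250, 2251, 2256, 2261, 2262, 2267 → 9.

9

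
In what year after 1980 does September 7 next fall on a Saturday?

From one year to the next, a fixed date's weekday advances by 1, or by 2 when a Feb 29 lies between the two dates.
1980: September 7 is Sunday.
1981: Monday (+1)
1982: Tuesday (+1)
1983: Wednesday (+1)
1984: Friday (+2)
1985: Saturday (+1)
September 7 falls on a Saturday in 1985.

1985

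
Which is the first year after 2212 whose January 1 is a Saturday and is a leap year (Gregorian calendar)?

Jan 1 advances by 2 weekdays after a leap year and by 1 after a common year.
2212: Jan 1 is Wednesday (leap).
2213: Friday
2214: Saturday
2215: Sunday
2216: Monday (leap)
2217: Wednesday
2218: Thursday
2219: Friday
2220: Saturday (leap)
2220 begins on a Saturday and is a leap year.

2220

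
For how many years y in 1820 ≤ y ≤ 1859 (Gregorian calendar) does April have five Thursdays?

11

April has 30 days; it has five Thursdays when Thursday falls among the first (month-length − 28) days — i.e. when April 1 is one of Thursday/Wednesday.
April 1 by year: 1820:Sat 1821:Sun 1822:Mon 1823:Tue 1824:Thu✓ 1825:Fri 1826:Sat 1827:Sun 1828:Tue 1829:Wed✓ 1830:Thu✓ 1831:Fri 1832:Sun 1833:Mon 1834:Tue …(10 more)… 1845:Tue 1846:Wed✓ 1847:Thu✓ 1848:Sat 1849:Sun 1850:Mon 1851:Tue 1852:Thu✓ 1853:Fri 1854:Sat 1855:Sun 1856:Tue 1857:Wed✓ 1858:Thu✓ 1859:Fri
Years with five Thursdays: 1824, 1829, 1830, 1835, 1840, 1841, 1846, 1847, 1852, 1857, 1858 → 11.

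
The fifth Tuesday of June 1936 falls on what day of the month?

June 1, 1936 is a Monday, so the first Tuesday is the 2nd.
The fifth Tuesday is 2 + 28 = 30.

30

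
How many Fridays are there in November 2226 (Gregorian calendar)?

November 2226 has 30 days and begins on Wednesday.
The first Friday is November 3.
Fridays fall on 3, 10, 17, 24 — that's 4.

4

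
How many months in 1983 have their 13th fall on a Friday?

1

Check the 13th of each month of 1983: Jan 13: Thu, Feb 13: Sun, Mar 13: Sun, Apr 13: Wed, May 13: Fri, Jun 13: Mon, Jul 13: Wed, Aug 13: Sat, Sep 13: Tue, Oct 13: Thu, Nov 13: Sun, Dec 13: Tue.
Friday occurs in May — 1 month.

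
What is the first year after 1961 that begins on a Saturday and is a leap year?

Jan 1 advances by 2 weekdays after a leap year and by 1 after a common year.
1961: Jan 1 is Sunday.
1962: Monday
1963: Tuesday
1964: Wednesday (leap)
1965: Friday
1966: Saturday
1967: Sunday
1968: Monday (leap)
1969: Wednesday
1970: Thursday
1971: Friday
1972: Saturday (leap)
1972 begins on a Saturday and is a leap year.

1972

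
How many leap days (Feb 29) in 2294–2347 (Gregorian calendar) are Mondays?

Leap years in 2294–2347: 12 of them.
Feb 29 weekday advances by 5 (mod 7) from one leap year to the next four years later (or differs when a century non-leap intervenes).
Leap-day weekdays: 2296:Sat 2304:Mon✓ 2308:Sat 2312:Thu 2316:Tue 2320:Sun 2324:Fri 2328:Wed 2332:Mon✓ 2336:Sat 2340:Thu 2344:Tue
Monday: 2304, 2332 → 2.

2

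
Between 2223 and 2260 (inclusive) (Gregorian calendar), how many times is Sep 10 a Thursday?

Track Sep 10's weekday year by year (advancing +1, or +2 across a Feb 29):
  2223: Wed  2224: Fri (+2)  2225: Sat (+1)  2226: Sun (+1)  2227: Mon (+1)
  2228: Wed (+2)  2229: Thu (+1) ✓  2230: Fri (+1)  2231: Sat (+1)  2232: Mon (+2)
  2233: Tue (+1)  2234: Wed (+1)  2235: Thu (+1) ✓  2236: Sat (+2)  … (10 more years) …
  2247: Fri (+1)  2248: Sun (+2)  2249: Mon (+1)  2250: Tue (+1)  2251: Wed (+1)
  2252: Fri (+2)  2253: Sat (+1)  2254: Sun (+1)  2255: Mon (+1)  2256: Wed (+2)
  2257: Thu (+1) ✓  2258: Fri (+1)  2259: Sat (+1)  2260: Mon (+2)
Thursday years: 2229, 2235, 2240, 2246, 2257 — 5 in total.

5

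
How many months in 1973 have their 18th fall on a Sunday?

Check the 18th of each month of 1973: Jan 18: Thu, Feb 18: Sun, Mar 18: Sun, Apr 18: Wed, May 18: Fri, Jun 18: Mon, Jul 18: Wed, Aug 18: Sat, Sep 18: Tue, Oct 18: Thu, Nov 18: Sun, Dec 18: Tue.
Sunday occurs in February, March, November — 3 months.

3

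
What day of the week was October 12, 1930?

January 1, 1930 is a Wednesday.
October 12 is day 285 of the year, i.e. 284 days after Jan 1.
284 mod 7 = 4, so advance 4 weekdays from Wednesday: Sunday.

Sunday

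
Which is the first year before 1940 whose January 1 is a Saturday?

1938

Jan 1 advances by 2 weekdays after a leap year and by 1 after a common year.
1940: Jan 1 is Monday (leap).
1939: Sunday
1938: Saturday
1938 begins on a Saturday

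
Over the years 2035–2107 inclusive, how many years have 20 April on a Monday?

11

Track 20 April's weekday year by year (advancing +1, or +2 across a Feb 29):
  2035: Fri  2036: Sun (+2)  2037: Mon (+1) ✓  2038: Tue (+1)  2039: Wed (+1)
  2040: Fri (+2)  2041: Sat (+1)  2042: Sun (+1)  2043: Mon (+1) ✓  2044: Wed (+2)
  2045: Thu (+1)  2046: Fri (+1)  2047: Sat (+1)  2048: Mon (+2) ✓  … (45 more years) …
  2094: Tue (+1)  2095: Wed (+1)  2096: Fri (+2)  2097: Sat (+1)  2098: Sun (+1)
  2099: Mon (+1) ✓  2100: Tue (+1)  2101: Wed (+1)  2102: Thu (+1)  2103: Fri (+1)
  2104: Sun (+2)  2105: Mon (+1) ✓  2106: Tue (+1)  2107: Wed (+1)
Monday years: 2037, 2043, 2048, 2054, 2065, 2071, 2076, 2082, 2093, 2099, 2105 — 11 in total.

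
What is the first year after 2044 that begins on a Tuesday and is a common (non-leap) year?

2047

Jan 1 advances by 2 weekdays after a leap year and by 1 after a common year.
2044: Jan 1 is Friday (leap).
2045: Sunday
2046: Monday
2047: Tuesday
2047 begins on a Tuesday and is a common year.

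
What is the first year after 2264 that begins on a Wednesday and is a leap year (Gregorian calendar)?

Jan 1 advances by 2 weekdays after a leap year and by 1 after a common year.
2264: Jan 1 is Friday (leap).
2265: Sunday
2266: Monday
2267: Tuesday
2268: Wednesday (leap)
2268 begins on a Wednesday and is a leap year.

2268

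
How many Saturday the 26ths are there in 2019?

Check the 26th of each month of 2019: Jan 26: Sat, Feb 26: Tue, Mar 26: Tue, Apr 26: Fri, May 26: Sun, Jun 26: Wed, Jul 26: Fri, Aug 26: Mon, Sep 26: Thu, Oct 26: Sat, Nov 26: Tue, Dec 26: Thu.
Saturday occurs in January, October — 2 months.

2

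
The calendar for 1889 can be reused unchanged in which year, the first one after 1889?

1895

Two years share a calendar iff Jan 1 falls on the same weekday and both are leap or both are common. 1889: Jan 1 is Tuesday, common year.
1890: Jan 1 Wednesday, common
1891: Jan 1 Thursday, common
1892: Jan 1 Friday, leap
1893: Jan 1 Sunday, common
1894: Jan 1 Monday, common
1895: Jan 1 Tuesday, common
1895 matches on both conditions.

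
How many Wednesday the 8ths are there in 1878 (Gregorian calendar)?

1

Check the 8th of each month of 1878: Jan 8: Tue, Feb 8: Fri, Mar 8: Fri, Apr 8: Mon, May 8: Wed, Jun 8: Sat, Jul 8: Mon, Aug 8: Thu, Sep 8: Sun, Oct 8: Tue, Nov 8: Fri, Dec 8: Sun.
Wednesday occurs in May — 1 month.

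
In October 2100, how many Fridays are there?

5

October 2100 has 31 days and begins on Friday.
The first Friday is October 1.
Fridays fall on 1, 8, 15, 22, 29 — that's 5.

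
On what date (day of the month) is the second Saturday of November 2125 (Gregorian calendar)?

10

November 1, 2125 is a Thursday, so the first Saturday is the 3rd.
The second Saturday is 3 + 7 = 10.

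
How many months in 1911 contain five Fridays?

4

A month of length L has five Fridays iff its first Friday is on day ≤ L−28 (so day 1–3 in a 31-day month, 1–2 in a 30-day month, day 1 in a leap February).
Checking each month of 1911: Jan starts Sun (31d); Feb starts Wed (28d); Mar starts Wed (31d) ✓; Apr starts Sat (30d); May starts Mon (31d); Jun starts Thu (30d) ✓; Jul starts Sat (31d); Aug starts Tue (31d); Sep starts Fri (30d) ✓; Oct starts Sun (31d); Nov starts Wed (30d); Dec starts Fri (31d) ✓.
Five-Friday months: March, June, September, December → 4.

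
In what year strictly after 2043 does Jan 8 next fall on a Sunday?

2045

From one year to the next, a fixed date's weekday advances by 1, or by 2 when a Feb 29 lies between the two dates.
2043: January 8 is Thursday.
2044: Friday (+1)
2045: Sunday (+2)
Jan 8 falls on a Sunday in 2045.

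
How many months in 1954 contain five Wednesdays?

4

A month of length L has five Wednesdays iff its first Wednesday is on day ≤ L−28 (so day 1–3 in a 31-day month, 1–2 in a 30-day month, day 1 in a leap February).
Checking each month of 1954: Jan starts Fri (31d); Feb starts Mon (28d); Mar starts Mon (31d) ✓; Apr starts Thu (30d); May starts Sat (31d); Jun starts Tue (30d) ✓; Jul starts Thu (31d); Aug starts Sun (31d); Sep starts Wed (30d) ✓; Oct starts Fri (31d); Nov starts Mon (30d); Dec starts Wed (31d) ✓.
Five-Wednesday months: March, June, September, December → 4.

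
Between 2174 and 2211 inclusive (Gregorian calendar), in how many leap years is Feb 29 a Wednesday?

Leap years in 2174–2211: 8 of them.
Feb 29 weekday advances by 5 (mod 7) from one leap year to the next four years later (or differs when a century non-leap intervenes).
Leap-day weekdays: 2176:Thu 2180:Tue 2184:Sun 2188:Fri 2192:Wed✓ 2196:Mon 2204:Wed✓ 2208:Mon
Wednesday: 2192, 2204 → 2.

2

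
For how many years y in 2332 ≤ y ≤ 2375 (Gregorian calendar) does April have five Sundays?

13

April has 30 days; it has five Sundays when Sunday falls among the first (month-length − 28) days — i.e. when April 1 is one of Sunday/Saturday.
April 1 by year: 2332:Fri 2333:Sat✓ 2334:Sun✓ 2335:Mon 2336:Wed 2337:Thu 2338:Fri 2339:Sat✓ 2340:Mon 2341:Tue 2342:Wed 2343:Thu 2344:Sat✓ 2345:Sun✓ 2346:Mon …(14 more)… 2361:Sat✓ 2362:Sun✓ 2363:Mon 2364:Wed 2365:Thu 2366:Fri 2367:Sat✓ 2368:Mon 2369:Tue 2370:Wed 2371:Thu 2372:Sat✓ 2373:Sun✓ 2374:Mon 2375:Tue
Years with five Sundays: 2333, 2334, 2339, 2344, 2345, 2350, 2351, 2356, 2361, 2362, 2367, 2372, 2373 → 13.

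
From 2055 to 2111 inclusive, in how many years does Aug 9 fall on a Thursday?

Track Aug 9's weekday year by year (advancing +1, or +2 across a Feb 29):
  2055: Mon  2056: Wed (+2)  2057: Thu (+1) ✓  2058: Fri (+1)  2059: Sat (+1)
  2060: Mon (+2)  2061: Tue (+1)  2062: Wed (+1)  2063: Thu (+1) ✓  2064: Sat (+2)
  2065: Sun (+1)  2066: Mon (+1)  2067: Tue (+1)  2068: Thu (+2) ✓  … (29 more years) …
  2098: Sat (+1)  2099: Sun (+1)  2100: Mon (+1)  2101: Tue (+1)  2102: Wed (+1)
  2103: Thu (+1) ✓  2104: Sat (+2)  2105: Sun (+1)  2106: Mon (+1)  2107: Tue (+1)
  2108: Thu (+2) ✓  2109: Fri (+1)  2110: Sat (+1)  2111: Sun (+1)
Thursday years: 2057, 2063, 2068, 2074, 2085, 2091, 2096, 2103, 2108 — 9 in total.

9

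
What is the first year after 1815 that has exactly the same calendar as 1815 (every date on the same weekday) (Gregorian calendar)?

1826

Two years share a calendar iff Jan 1 falls on the same weekday and both are leap or both are common. 1815: Jan 1 is Sunday, common year.
1816: Jan 1 Monday, leap
1817: Jan 1 Wednesday, common
1818: Jan 1 Thursday, common
1819: Jan 1 Friday, common
1820: Jan 1 Saturday, leap
1821: Jan 1 Monday, common
1822: Jan 1 Tuesday, common
1823: Jan 1 Wednesday, common
1824: Jan 1 Thursday, leap
1825: Jan 1 Saturday, common
1826: Jan 1 Sunday, common
1826 matches on both conditions.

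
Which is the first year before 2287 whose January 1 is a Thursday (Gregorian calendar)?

Jan 1 advances by 2 weekdays after a leap year and by 1 after a common year.
2287: Jan 1 is Saturday.
2286: Friday
2285: Thursday
2285 begins on a Thursday

2285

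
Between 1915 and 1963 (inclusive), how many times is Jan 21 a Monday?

8

Track Jan 21's weekday year by year (advancing +1, or +2 across a Feb 29):
  1915: Thu  1916: Fri (+1)  1917: Sun (+2)  1918: Mon (+1) ✓  1919: Tue (+1)
  1920: Wed (+1)  1921: Fri (+2)  1922: Sat (+1)  1923: Sun (+1)  1924: Mon (+1) ✓
  1925: Wed (+2)  1926: Thu (+1)  1927: Fri (+1)  1928: Sat (+1)  … (21 more years) …
  1950: Sat (+1)  1951: Sun (+1)  1952: Mon (+1) ✓  1953: Wed (+2)  1954: Thu (+1)
  1955: Fri (+1)  1956: Sat (+1)  1957: Mon (+2) ✓  1958: Tue (+1)  1959: Wed (+1)
  1960: Thu (+1)  1961: Sat (+2)  1962: Sun (+1)  1963: Mon (+1) ✓
Monday years: 1918, 1924, 1929, 1935, 1946, 1952, 1957, 1963 — 8 in total.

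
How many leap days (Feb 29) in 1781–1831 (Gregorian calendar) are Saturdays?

1

Leap years in 1781–1831: 11 of them.
Feb 29 weekday advances by 5 (mod 7) from one leap year to the next four years later (or differs when a century non-leap intervenes).
Leap-day weekdays: 1784:Sun 1788:Fri 1792:Wed 1796:Mon 1804:Wed 1808:Mon 1812:Sat✓ 1816:Thu 1820:Tue 1824:Sun 1828:Fri
Saturday: 1812 → 1.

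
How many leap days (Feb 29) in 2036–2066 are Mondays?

Leap years in 2036–2066: 8 of them.
Feb 29 weekday advances by 5 (mod 7) from one leap year to the next four years later (or differs when a century non-leap intervenes).
Leap-day weekdays: 2036:Fri 2040:Wed 2044:Mon✓ 2048:Sat 2052:Thu 2056:Tue 2060:Sun 2064:Fri
Monday: 2044 → 1.

1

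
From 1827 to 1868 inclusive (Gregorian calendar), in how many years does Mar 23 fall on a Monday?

Track Mar 23's weekday year by year (advancing +1, or +2 across a Feb 29):
  1827: Fri  1828: Sun (+2)  1829: Mon (+1) ✓  1830: Tue (+1)  1831: Wed (+1)
  1832: Fri (+2)  1833: Sat (+1)  1834: Sun (+1)  1835: Mon (+1) ✓  1836: Wed (+2)
  1837: Thu (+1)  1838: Fri (+1)  1839: Sat (+1)  1840: Mon (+2) ✓  … (14 more years) …
  1855: Fri (+1)  1856: Sun (+2)  1857: Mon (+1) ✓  1858: Tue (+1)  1859: Wed (+1)
  1860: Fri (+2)  1861: Sat (+1)  1862: Sun (+1)  1863: Mon (+1) ✓  1864: Wed (+2)
  1865: Thu (+1)  1866: Fri (+1)  1867: Sat (+1)  1868: Mon (+2) ✓
Monday years: 1829, 1835, 1840, 1846, 1857, 1863, 1868 — 7 in total.

7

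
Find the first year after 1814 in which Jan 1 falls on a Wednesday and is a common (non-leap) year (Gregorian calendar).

Jan 1 advances by 2 weekdays after a leap year and by 1 after a common year.
1814: Jan 1 is Saturday.
1815: Sunday
1816: Monday (leap)
1817: Wednesday
1817 begins on a Wednesday and is a common year.

1817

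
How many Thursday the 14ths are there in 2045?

2

Check the 14th of each month of 2045: Jan 14: Sat, Feb 14: Tue, Mar 14: Tue, Apr 14: Fri, May 14: Sun, Jun 14: Wed, Jul 14: Fri, Aug 14: Mon, Sep 14: Thu, Oct 14: Sat, Nov 14: Tue, Dec 14: Thu.
Thursday occurs in September, December — 2 months.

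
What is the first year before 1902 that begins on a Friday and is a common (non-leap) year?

1897

Jan 1 advances by 2 weekdays after a leap year and by 1 after a common year.
1902: Jan 1 is Wednesday.
1901: Tuesday
1900: Monday
1899: Sunday
1898: Saturday
1897: Friday
1897 begins on a Friday and is a common year.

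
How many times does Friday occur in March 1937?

4

March 1937 has 31 days and begins on Monday.
The first Friday is March 5.
Fridays fall on 5, 12, 19, 26 — that's 4.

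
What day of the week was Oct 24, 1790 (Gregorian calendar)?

Sunday

January 1, 1790 is a Friday.
October 24 is day 297 of the year, i.e. 296 days after Jan 1.
296 mod 7 = 2, so advance 2 weekdays from Friday: Sunday.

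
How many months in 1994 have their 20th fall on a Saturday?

1

Check the 20th of each month of 1994: Jan 20: Thu, Feb 20: Sun, Mar 20: Sun, Apr 20: Wed, May 20: Fri, Jun 20: Mon, Jul 20: Wed, Aug 20: Sat, Sep 20: Tue, Oct 20: Thu, Nov 20: Sun, Dec 20: Tue.
Saturday occurs in August — 1 month.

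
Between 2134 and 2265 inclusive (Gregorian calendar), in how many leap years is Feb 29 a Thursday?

4

Leap years in 2134–2265: 32 of them.
Feb 29 weekday advances by 5 (mod 7) from one leap year to the next four years later (or differs when a century non-leap intervenes).
Leap-day weekdays: 2136:Wed 2140:Mon 2144:Sat 2148:Thu✓ 2152:Tue 2156:Sun 2160:Fri 2164:Wed 2168:Mon 2172:Sat 2176:Thu✓ 2180:Tue 2184:Sun …(6 more)… 2216:Thu✓ 2220:Tue 2224:Sun 2228:Fri 2232:Wed 2236:Mon 2240:Sat 2244:Thu✓ 2248:Tue 2252:Sun 2256:Fri 2260:Wed 2264:Mon
Thursday: 2148, 2176, 2216, 2244 → 4.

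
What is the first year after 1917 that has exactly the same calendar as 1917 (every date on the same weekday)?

Two years share a calendar iff Jan 1 falls on the same weekday and both are leap or both are common. 1917: Jan 1 is Monday, common year.
1918: Jan 1 Tuesday, common
1919: Jan 1 Wednesday, common
1920: Jan 1 Thursday, leap
1921: Jan 1 Saturday, common
1922: Jan 1 Sunday, common
1923: Jan 1 Monday, common
1923 matches on both conditions.

1923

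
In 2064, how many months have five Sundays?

4

A month of length L has five Sundays iff its first Sunday is on day ≤ L−28 (so day 1–3 in a 31-day month, 1–2 in a 30-day month, day 1 in a leap February).
Checking each month of 2064: Jan starts Tue (31d); Feb starts Fri (29d); Mar starts Sat (31d) ✓; Apr starts Tue (30d); May starts Thu (31d); Jun starts Sun (30d) ✓; Jul starts Tue (31d); Aug starts Fri (31d) ✓; Sep starts Mon (30d); Oct starts Wed (31d); Nov starts Sat (30d) ✓; Dec starts Mon (31d).
Five-Sunday months: March, June, August, November → 4.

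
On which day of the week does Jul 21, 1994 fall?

January 1, 1994 is a Saturday.
July 21 is day 202 of the year, i.e. 201 days after Jan 1.
201 mod 7 = 5, so advance 5 weekdays from Saturday: Thursday.

Thursday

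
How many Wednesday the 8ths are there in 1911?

3

Check the 8th of each month of 1911: Jan 8: Sun, Feb 8: Wed, Mar 8: Wed, Apr 8: Sat, May 8: Mon, Jun 8: Thu, Jul 8: Sat, Aug 8: Tue, Sep 8: Fri, Oct 8: Sun, Nov 8: Wed, Dec 8: Fri.
Wednesday occurs in February, March, November — 3 months.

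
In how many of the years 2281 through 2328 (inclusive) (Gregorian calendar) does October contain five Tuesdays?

October has 31 days; it has five Tuesdays when Tuesday falls among the first (month-length − 28) days — i.e. when October 1 is one of Tuesday/Monday/Sunday.
October 1 by year: 2281:Sat 2282:Sun✓ 2283:Mon✓ 2284:Wed 2285:Thu 2286:Fri 2287:Sat 2288:Mon✓ 2289:Tue✓ 2290:Wed 2291:Thu 2292:Sat 2293:Sun✓ 2294:Mon✓ 2295:Tue✓ …(18 more)… 2314:Thu 2315:Fri 2316:Sun✓ 2317:Mon✓ 2318:Tue✓ 2319:Wed 2320:Fri 2321:Sat 2322:Sun✓ 2323:Mon✓ 2324:Wed 2325:Thu 2326:Fri 2327:Sat 2328:Mon✓
Years with five Tuesdays: 2282, 2283, 2288, 2289, 2293, 2294, 2295, 2299, 2300, 2301, 2305, 2306, 2307, 2311, 2312, 2316, 2317, 2318, 2322, 2323, 2328 → 21.

21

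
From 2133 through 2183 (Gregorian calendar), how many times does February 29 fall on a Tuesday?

Leap years in 2133–2183: 12 of them.
Feb 29 weekday advances by 5 (mod 7) from one leap year to the next four years later (or differs when a century non-leap intervenes).
Leap-day weekdays: 2136:Wed 2140:Mon 2144:Sat 2148:Thu 2152:Tue✓ 2156:Sun 2160:Fri 2164:Wed 2168:Mon 2172:Sat 2176:Thu 2180:Tue✓
Tuesday: 2152, 2180 → 2.

2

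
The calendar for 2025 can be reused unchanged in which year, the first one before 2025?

2014

Two years share a calendar iff Jan 1 falls on the same weekday and both are leap or both are common. 2025: Jan 1 is Wednesday, common year.
2024: Jan 1 Monday, leap
2023: Jan 1 Sunday, common
2022: Jan 1 Saturday, common
2021: Jan 1 Friday, common
2020: Jan 1 Wednesday, leap
2019: Jan 1 Tuesday, common
2018: Jan 1 Monday, common
2017: Jan 1 Sunday, common
2016: Jan 1 Friday, leap
2015: Jan 1 Thursday, common
2014: Jan 1 Wednesday, common
2014 matches on both conditions.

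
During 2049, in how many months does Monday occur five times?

A month of length L has five Mondays iff its first Monday is on day ≤ L−28 (so day 1–3 in a 31-day month, 1–2 in a 30-day month, day 1 in a leap February).
Checking each month of 2049: Jan starts Fri (31d); Feb starts Mon (28d); Mar starts Mon (31d) ✓; Apr starts Thu (30d); May starts Sat (31d) ✓; Jun starts Tue (30d); Jul starts Thu (31d); Aug starts Sun (31d) ✓; Sep starts Wed (30d); Oct starts Fri (31d); Nov starts Mon (30d) ✓; Dec starts Wed (31d).
Five-Monday months: March, May, August, November → 4.

4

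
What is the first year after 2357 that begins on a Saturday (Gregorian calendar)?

Jan 1 advances by 2 weekdays after a leap year and by 1 after a common year.
2357: Jan 1 is Tuesday.
2358: Wednesday
2359: Thursday
2360: Friday (leap)
2361: Sunday
2362: Monday
2363: Tuesday
2364: Wednesday (leap)
2365: Friday
2366: Saturday
2366 begins on a Saturday

2366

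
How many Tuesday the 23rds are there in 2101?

Check the 23rd of each month of 2101: Jan 23: Sun, Feb 23: Wed, Mar 23: Wed, Apr 23: Sat, May 23: Mon, Jun 23: Thu, Jul 23: Sat, Aug 23: Tue, Sep 23: Fri, Oct 23: Sun, Nov 23: Wed, Dec 23: Fri.
Tuesday occurs in August — 1 month.

1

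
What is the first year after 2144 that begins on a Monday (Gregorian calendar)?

2148

Jan 1 advances by 2 weekdays after a leap year and by 1 after a common year.
2144: Jan 1 is Wednesday (leap).
2145: Friday
2146: Saturday
2147: Sunday
2148: Monday (leap)
2148 begins on a Monday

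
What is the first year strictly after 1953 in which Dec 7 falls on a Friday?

From one year to the next, a fixed date's weekday advances by 1, or by 2 when a Feb 29 lies between the two dates.
1953: December 7 is Monday.
1954: Tuesday (+1)
1955: Wednesday (+1)
1956: Friday (+2)
Dec 7 falls on a Friday in 1956.

1956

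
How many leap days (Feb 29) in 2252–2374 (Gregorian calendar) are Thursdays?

Leap years in 2252–2374: 30 of them.
Feb 29 weekday advances by 5 (mod 7) from one leap year to the next four years later (or differs when a century non-leap intervenes).
Leap-day weekdays: 2252:Sun 2256:Fri 2260:Wed 2264:Mon 2268:Sat 2272:Thu✓ 2276:Tue 2280:Sun 2284:Fri 2288:Wed 2292:Mon 2296:Sat 2304:Mon …(4 more)… 2324:Fri 2328:Wed 2332:Mon 2336:Sat 2340:Thu✓ 2344:Tue 2348:Sun 2352:Fri 2356:Wed 2360:Mon 2364:Sat 2368:Thu✓ 2372:Tue
Thursday: 2272, 2312, 2340, 2368 → 4.

4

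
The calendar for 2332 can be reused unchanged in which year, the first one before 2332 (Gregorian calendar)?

2304

Two years share a calendar iff Jan 1 falls on the same weekday and both are leap or both are common. 2332: Jan 1 is Friday, leap year.
2331: Jan 1 Thursday, common
2330: Jan 1 Wednesday, common
2329: Jan 1 Tuesday, common
2328: Jan 1 Sunday, leap
2327: Jan 1 Saturday, common
2326: Jan 1 Friday, common
2325: Jan 1 Thursday, common
2324: Jan 1 Tuesday, leap
2323: Jan 1 Monday, common
2322: Jan 1 Sunday, common
2321: Jan 1 Saturday, common
2320: Jan 1 Thursday, leap
2319: Jan 1 Wednesday, common
2318: Jan 1 Tuesday, common
2317: Jan 1 Monday, common
2316: Jan 1 Saturday, leap
2315: Jan 1 Friday, common
2314: Jan 1 Thursday, common
2313: Jan 1 Wednesday, common
2312: Jan 1 Monday, leap
2311: Jan 1 Sunday, common
2310: Jan 1 Saturday, common
2309: Jan 1 Friday, common
2308: Jan 1 Wednesday, leap
2307: Jan 1 Tuesday, common
2306: Jan 1 Monday, common
2305: Jan 1 Sunday, common
2304: Jan 1 Friday, leap
2304 matches on both conditions.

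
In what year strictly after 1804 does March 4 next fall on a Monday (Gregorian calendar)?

1805

From one year to the next, a fixed date's weekday advances by 1, or by 2 when a Feb 29 lies between the two dates.
1804: March 4 is Sunday.
1805: Monday (+1)
March 4 falls on a Monday in 1805.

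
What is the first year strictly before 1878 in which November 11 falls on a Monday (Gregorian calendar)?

From one year to the next, a fixed date's weekday advances by 1, or by 2 when a Feb 29 lies between the two dates.
1878: November 11 is Monday.
1877: Sunday (−1)
1876: Saturday (−1)
1875: Thursday (−2)
1874: Wednesday (−1)
1873: Tuesday (−1)
1872: Monday (−1)
November 11 falls on a Monday in 1872.

1872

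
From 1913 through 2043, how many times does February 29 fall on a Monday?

Leap years in 1913–2043: 32 of them.
Feb 29 weekday advances by 5 (mod 7) from one leap year to the next four years later (or differs when a century non-leap intervenes).
Leap-day weekdays: 1916:Tue 1920:Sun 1924:Fri 1928:Wed 1932:Mon✓ 1936:Sat 1940:Thu 1944:Tue 1948:Sun 1952:Fri 1956:Wed 1960:Mon✓ 1964:Sat …(6 more)… 1992:Sat 1996:Thu 2000:Tue 2004:Sun 2008:Fri 2012:Wed 2016:Mon✓ 2020:Sat 2024:Thu 2028:Tue 2032:Sun 2036:Fri 2040:Wed
Monday: 1932, 1960, 1988, 2016 → 4.

4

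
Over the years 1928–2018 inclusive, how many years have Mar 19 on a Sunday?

Track Mar 19's weekday year by year (advancing +1, or +2 across a Feb 29):
  1928: Mon  1929: Tue (+1)  1930: Wed (+1)  1931: Thu (+1)  1932: Sat (+2)
  1933: Sun (+1) ✓  1934: Mon (+1)  1935: Tue (+1)  1936: Thu (+2)  1937: Fri (+1)
  1938: Sat (+1)  1939: Sun (+1) ✓  1940: Tue (+2)  1941: Wed (+1)  … (63 more years) …
  2005: Sat (+1)  2006: Sun (+1) ✓  2007: Mon (+1)  2008: Wed (+2)  2009: Thu (+1)
  2010: Fri (+1)  2011: Sat (+1)  2012: Mon (+2)  2013: Tue (+1)  2014: Wed (+1)
  2015: Thu (+1)  2016: Sat (+2)  2017: Sun (+1) ✓  2018: Mon (+1)
Sunday years: 1933, 1939, 1944, 1950, 1961, 1967, 1972, 1978, 1989, 1995, 2000, 2006, 2017 — 13 in total.

13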